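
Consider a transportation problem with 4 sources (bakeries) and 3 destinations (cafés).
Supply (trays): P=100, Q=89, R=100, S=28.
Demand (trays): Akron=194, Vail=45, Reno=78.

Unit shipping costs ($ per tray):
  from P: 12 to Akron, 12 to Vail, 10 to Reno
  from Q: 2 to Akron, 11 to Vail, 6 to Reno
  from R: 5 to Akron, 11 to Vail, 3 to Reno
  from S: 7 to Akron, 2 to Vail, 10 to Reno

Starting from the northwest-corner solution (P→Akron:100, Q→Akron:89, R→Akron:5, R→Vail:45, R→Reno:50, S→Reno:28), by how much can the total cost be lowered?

Current plan cost = 100·12 + 89·2 + 5·5 + 45·11 + 50·3 + 28·10 = $2328.
Optimal plan:
  P→Akron: 5 trays
  P→Vail: 17 trays
  P→Reno: 78 trays
  Q→Akron: 89 trays
  R→Akron: 100 trays
  S→Vail: 28 trays
Optimal cost = $1778.
Saving = 2328 − 1778 = $550.

550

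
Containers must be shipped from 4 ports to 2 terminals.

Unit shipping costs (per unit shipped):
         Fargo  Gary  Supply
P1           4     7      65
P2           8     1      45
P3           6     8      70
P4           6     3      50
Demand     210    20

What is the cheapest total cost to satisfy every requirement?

A cheapest plan:
  P1 to Fargo: 65 × 4 = 260
  P2 to Fargo: 25 × 8 = 200
  P2 to Gary: 20 × 1 = 20
  P3 to Fargo: 70 × 6 = 420
  P4 to Fargo: 50 × 6 = 300
Total = 260 + 200 + 20 + 420 + 300 = 1200.
(Supply check: P1 ships 65; P2 ships 45; P3 ships 70; P4 ships 50.)

1200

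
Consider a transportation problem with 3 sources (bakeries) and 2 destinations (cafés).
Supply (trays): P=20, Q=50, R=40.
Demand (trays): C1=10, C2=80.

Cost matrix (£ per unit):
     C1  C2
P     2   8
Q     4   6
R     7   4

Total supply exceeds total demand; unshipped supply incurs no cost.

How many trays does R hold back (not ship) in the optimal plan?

Minimum-cost shipments:
  P–C1: 10 × £2 = £20
  Q–C2: 40 × £6 = £240
  R–C2: 40 × £4 = £160
Total cost = £420.
R ships 40 of its 40, leaving 0.

0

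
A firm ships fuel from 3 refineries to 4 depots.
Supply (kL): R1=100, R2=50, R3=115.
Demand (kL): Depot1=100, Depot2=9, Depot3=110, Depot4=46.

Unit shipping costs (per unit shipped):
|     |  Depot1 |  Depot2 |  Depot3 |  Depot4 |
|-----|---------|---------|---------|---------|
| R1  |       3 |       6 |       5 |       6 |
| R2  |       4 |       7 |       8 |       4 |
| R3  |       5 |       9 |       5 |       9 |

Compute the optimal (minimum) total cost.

1102

Optimal allocation:
  R1→Depot1: 91 × 3 = 273
  R1→Depot2: 9 × 6 = 54
  R2→Depot1: 4 × 4 = 16
  R2→Depot4: 46 × 4 = 184
  R3→Depot1: 5 × 5 = 25
  R3→Depot3: 110 × 5 = 550
Total = 273 + 54 + 16 + 184 + 25 + 550 = 1102.
(Supply check: R1 ships 100; R2 ships 50; R3 ships 115.)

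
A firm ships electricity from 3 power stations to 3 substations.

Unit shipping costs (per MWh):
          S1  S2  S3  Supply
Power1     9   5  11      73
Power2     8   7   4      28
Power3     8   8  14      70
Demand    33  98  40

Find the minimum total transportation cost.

A cheapest plan:
  Power1 to S2: 61 × 5 = 305
  Power1 to S3: 12 × 11 = 132
  Power2 to S3: 28 × 4 = 112
  Power3 to S1: 33 × 8 = 264
  Power3 to S2: 37 × 8 = 296
Total = 305 + 132 + 112 + 264 + 296 = 1109.

1109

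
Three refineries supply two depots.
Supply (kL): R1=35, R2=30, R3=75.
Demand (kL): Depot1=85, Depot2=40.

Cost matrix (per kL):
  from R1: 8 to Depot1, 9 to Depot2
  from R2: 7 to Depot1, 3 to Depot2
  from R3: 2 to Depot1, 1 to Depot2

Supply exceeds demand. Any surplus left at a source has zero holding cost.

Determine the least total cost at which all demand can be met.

A cheapest plan:
  R1->Depot1: 20 × 8 = 160
  R2->Depot2: 30 × 3 = 90
  R3->Depot1: 65 × 2 = 130
  R3->Depot2: 10 × 1 = 10
Total = 160 + 90 + 130 + 10 = 390.

390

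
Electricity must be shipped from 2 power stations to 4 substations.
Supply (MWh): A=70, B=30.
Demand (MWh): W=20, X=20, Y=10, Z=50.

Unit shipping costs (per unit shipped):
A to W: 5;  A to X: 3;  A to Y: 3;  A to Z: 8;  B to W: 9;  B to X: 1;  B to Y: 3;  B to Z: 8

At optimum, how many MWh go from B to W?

0

The minimum-cost plan:
  A–W: 20 × 5 = 100
  A–Y: 10 × 3 = 30
  A–Z: 40 × 8 = 320
  B–X: 20 × 1 = 20
  B–Z: 10 × 8 = 80
Total cost = 550.
The route B→W is not used.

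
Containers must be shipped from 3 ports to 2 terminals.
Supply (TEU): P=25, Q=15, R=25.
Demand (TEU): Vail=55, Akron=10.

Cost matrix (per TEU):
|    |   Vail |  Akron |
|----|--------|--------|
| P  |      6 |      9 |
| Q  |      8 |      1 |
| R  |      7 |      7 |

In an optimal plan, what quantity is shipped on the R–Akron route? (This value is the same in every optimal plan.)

0

Optimal shipments:
  P->Vail: 25 TEU
  Q->Vail: 5 TEU
  Q->Akron: 10 TEU
  R->Vail: 25 TEU
Total cost = 375.
The route R→Akron is not used.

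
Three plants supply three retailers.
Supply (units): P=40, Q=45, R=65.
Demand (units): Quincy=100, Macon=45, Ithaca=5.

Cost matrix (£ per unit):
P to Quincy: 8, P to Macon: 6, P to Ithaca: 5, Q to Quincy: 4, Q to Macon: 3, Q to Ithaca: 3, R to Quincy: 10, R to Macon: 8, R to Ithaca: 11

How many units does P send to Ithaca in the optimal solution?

5

Optimal shipments:
  P–Macon: 35 × £6 = £210
  P–Ithaca: 5 × £5 = £25
  Q–Quincy: 45 × £4 = £180
  R–Quincy: 55 × £10 = £550
  R–Macon: 10 × £8 = £80
Total cost = £1045.
So P→Ithaca carries 5 units.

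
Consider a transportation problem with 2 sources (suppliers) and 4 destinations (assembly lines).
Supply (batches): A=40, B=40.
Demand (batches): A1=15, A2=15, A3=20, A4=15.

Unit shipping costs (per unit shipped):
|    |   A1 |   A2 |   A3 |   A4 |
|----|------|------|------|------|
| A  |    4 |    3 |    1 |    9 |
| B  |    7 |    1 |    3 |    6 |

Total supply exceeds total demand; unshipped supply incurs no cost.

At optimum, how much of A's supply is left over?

5

An optimal plan:
  A→A1: 15 × 4 = 60
  A→A3: 20 × 1 = 20
  B→A2: 15 × 1 = 15
  B→A4: 15 × 6 = 90
Total cost = 185.
A ships 35 of its 40, leaving 5.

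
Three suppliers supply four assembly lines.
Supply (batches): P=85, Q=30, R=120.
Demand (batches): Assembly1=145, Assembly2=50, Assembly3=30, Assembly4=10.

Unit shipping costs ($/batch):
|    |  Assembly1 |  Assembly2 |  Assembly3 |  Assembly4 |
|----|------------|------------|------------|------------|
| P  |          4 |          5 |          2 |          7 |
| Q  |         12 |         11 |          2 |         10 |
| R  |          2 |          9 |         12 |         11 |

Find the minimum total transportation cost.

A cheapest plan:
  P–Assembly1: 25 batches
  P–Assembly2: 50 batches
  P–Assembly4: 10 batches
  Q–Assembly3: 30 batches
  R–Assembly1: 120 batches
Total cost = $720.

720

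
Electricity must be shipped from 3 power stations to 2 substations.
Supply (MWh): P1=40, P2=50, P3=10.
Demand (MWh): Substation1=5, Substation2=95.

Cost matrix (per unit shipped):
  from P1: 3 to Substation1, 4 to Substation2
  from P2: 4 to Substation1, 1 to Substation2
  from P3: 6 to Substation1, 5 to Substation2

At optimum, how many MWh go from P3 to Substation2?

10

The minimum-cost plan:
  P1 to Substation1: 5 × 3 = 15
  P1 to Substation2: 35 × 4 = 140
  P2 to Substation2: 50 × 1 = 50
  P3 to Substation2: 10 × 5 = 50
Total cost = 255.
So P3→Substation2 carries 10 MWh.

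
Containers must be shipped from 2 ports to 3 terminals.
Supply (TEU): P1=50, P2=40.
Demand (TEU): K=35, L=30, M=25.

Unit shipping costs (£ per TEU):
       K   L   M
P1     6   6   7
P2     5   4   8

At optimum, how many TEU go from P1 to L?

Optimal shipments:
  P1→K: 25 × £6 = £150
  P1→M: 25 × £7 = £175
  P2→K: 10 × £5 = £50
  P2→L: 30 × £4 = £120
Total cost = £495.
The route P1→L is not used.

0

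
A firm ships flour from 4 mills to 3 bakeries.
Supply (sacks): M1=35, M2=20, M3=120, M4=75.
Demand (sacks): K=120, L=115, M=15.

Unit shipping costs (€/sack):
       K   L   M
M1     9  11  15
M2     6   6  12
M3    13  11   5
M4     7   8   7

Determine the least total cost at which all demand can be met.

2190

One minimum-cost allocation:
  M1 to K: 35 × €9 = €315
  M2 to K: 10 × €6 = €60
  M2 to L: 10 × €6 = €60
  M3 to L: 105 × €11 = €1155
  M3 to M: 15 × €5 = €75
  M4 to K: 75 × €7 = €525
Total = 315 + 60 + 60 + 1155 + 75 + 525 = €2190.
(Supply check: M1 ships 35; M2 ships 20; M3 ships 120; M4 ships 75.)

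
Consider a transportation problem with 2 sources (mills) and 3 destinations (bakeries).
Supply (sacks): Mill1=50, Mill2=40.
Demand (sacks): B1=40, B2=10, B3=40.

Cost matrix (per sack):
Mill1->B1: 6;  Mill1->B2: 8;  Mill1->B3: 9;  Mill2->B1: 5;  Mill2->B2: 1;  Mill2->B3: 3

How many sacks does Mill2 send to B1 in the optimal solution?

The minimum-cost plan:
  Mill1->B1: 40 × 6 = 240
  Mill1->B3: 10 × 9 = 90
  Mill2->B2: 10 × 1 = 10
  Mill2->B3: 30 × 3 = 90
Total cost = 430.
The route Mill2→B1 is not used.

0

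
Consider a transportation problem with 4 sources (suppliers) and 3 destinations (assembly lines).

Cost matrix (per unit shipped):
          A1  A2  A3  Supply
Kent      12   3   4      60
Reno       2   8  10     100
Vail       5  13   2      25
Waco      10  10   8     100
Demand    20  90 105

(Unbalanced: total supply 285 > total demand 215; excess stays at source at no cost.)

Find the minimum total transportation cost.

1150

An optimal shipping plan:
  Kent->A2: 60 × 3 = 180
  Reno->A1: 20 × 2 = 40
  Reno->A2: 30 × 8 = 240
  Vail->A3: 25 × 2 = 50
  Waco->A3: 80 × 8 = 640
Total = 180 + 40 + 240 + 50 + 640 = 1150.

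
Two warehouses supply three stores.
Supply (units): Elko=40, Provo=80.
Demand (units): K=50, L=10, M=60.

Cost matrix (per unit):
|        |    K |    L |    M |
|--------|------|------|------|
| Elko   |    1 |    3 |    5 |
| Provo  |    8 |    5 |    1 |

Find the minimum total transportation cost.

230

A cheapest plan:
  Elko to K: 40 × 1 = 40
  Provo to K: 10 × 8 = 80
  Provo to L: 10 × 5 = 50
  Provo to M: 60 × 1 = 60
Total = 40 + 80 + 50 + 60 = 230.
(Supply check: Elko ships 40; Provo ships 80.)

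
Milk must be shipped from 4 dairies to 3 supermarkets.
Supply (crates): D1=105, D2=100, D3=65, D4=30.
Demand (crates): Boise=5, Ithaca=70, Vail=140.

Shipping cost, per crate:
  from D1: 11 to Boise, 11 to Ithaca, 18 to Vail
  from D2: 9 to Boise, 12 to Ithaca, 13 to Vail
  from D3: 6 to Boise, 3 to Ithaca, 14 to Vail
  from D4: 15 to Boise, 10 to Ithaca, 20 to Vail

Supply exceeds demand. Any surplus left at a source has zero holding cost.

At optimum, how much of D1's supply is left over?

Minimum-cost shipments:
  D1 to Boise: 5 crates
  D1 to Vail: 40 crates
  D2 to Vail: 100 crates
  D3 to Ithaca: 65 crates
  D4 to Ithaca: 5 crates
Total cost = 2320.
D1 ships 45 of its 105, leaving 60.

60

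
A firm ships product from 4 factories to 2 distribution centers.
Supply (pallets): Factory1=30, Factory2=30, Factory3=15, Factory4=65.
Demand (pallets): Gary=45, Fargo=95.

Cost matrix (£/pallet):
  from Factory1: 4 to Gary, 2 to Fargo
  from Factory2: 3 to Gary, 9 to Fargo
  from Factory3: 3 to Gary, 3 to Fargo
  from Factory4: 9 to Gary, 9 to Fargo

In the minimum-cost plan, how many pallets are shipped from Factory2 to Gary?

Optimal shipments:
  Factory1 to Fargo: 30 pallets
  Factory2 to Gary: 30 pallets
  Factory3 to Gary: 15 pallets
  Factory4 to Fargo: 65 pallets
Total cost = £780.
So Factory2→Gary carries 30 pallets.

30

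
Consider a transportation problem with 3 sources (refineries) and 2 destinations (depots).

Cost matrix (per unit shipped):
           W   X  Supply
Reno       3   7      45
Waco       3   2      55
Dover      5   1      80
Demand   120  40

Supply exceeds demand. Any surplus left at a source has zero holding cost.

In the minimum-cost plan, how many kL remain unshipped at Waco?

An optimal plan:
  Reno→W: 45 × 3 = 135
  Waco→W: 55 × 3 = 165
  Dover→W: 20 × 5 = 100
  Dover→X: 40 × 1 = 40
Total cost = 440.
Waco ships 55 of its 55, leaving 0.

0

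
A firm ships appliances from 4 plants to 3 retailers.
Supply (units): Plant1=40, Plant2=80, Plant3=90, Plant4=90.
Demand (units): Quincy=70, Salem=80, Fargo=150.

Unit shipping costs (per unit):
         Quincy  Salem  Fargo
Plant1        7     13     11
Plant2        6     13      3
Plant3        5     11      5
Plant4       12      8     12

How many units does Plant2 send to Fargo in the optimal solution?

80

The minimum-cost plan:
  Plant1→Quincy: 40 units
  Plant2→Fargo: 80 units
  Plant3→Quincy: 30 units
  Plant3→Fargo: 60 units
  Plant4→Salem: 80 units
  Plant4→Fargo: 10 units
Total cost = 1730.
So Plant2→Fargo carries 80 units.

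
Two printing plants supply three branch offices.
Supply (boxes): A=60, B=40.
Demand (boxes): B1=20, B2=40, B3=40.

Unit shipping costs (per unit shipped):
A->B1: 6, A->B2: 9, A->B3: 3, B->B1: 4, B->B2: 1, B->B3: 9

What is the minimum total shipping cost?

Optimal allocation:
  A–B1: 20 boxes
  A–B3: 40 boxes
  B–B2: 40 boxes
Total cost = 280.
(Supply check: A ships 60; B ships 40.)

280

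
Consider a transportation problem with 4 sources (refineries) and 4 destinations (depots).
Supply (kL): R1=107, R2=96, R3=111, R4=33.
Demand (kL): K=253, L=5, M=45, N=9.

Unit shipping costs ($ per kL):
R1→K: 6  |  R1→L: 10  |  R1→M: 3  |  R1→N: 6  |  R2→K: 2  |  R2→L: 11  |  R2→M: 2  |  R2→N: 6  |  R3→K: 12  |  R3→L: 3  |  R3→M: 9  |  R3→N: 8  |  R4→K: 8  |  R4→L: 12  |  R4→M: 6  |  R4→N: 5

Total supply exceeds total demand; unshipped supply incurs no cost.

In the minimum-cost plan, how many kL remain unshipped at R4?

Minimum-cost shipments:
  R1 to K: 107 × $6 = $642
  R2 to K: 96 × $2 = $192
  R3 to K: 17 × $12 = $204
  R3 to L: 5 × $3 = $15
  R3 to M: 45 × $9 = $405
  R3 to N: 9 × $8 = $72
  R4 to K: 33 × $8 = $264
Total cost = $1794.
R4 ships 33 of its 33, leaving 0.

0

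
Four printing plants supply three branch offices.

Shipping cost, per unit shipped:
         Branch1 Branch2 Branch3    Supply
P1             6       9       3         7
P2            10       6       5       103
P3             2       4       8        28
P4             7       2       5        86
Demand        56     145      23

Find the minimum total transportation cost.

Optimal allocation:
  P1–Branch1: 7 × 6 = 42
  P2–Branch1: 21 × 10 = 210
  P2–Branch2: 59 × 6 = 354
  P2–Branch3: 23 × 5 = 115
  P3–Branch1: 28 × 2 = 56
  P4–Branch2: 86 × 2 = 172
Total = 42 + 210 + 354 + 115 + 56 + 172 = 949.

949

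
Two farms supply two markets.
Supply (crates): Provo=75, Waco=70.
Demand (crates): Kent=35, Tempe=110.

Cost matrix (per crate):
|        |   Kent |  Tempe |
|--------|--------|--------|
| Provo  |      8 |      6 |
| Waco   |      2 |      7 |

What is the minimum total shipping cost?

Optimal allocation:
  Provo→Tempe: 75 × 6 = 450
  Waco→Kent: 35 × 2 = 70
  Waco→Tempe: 35 × 7 = 245
Total = 450 + 70 + 245 = 765.

765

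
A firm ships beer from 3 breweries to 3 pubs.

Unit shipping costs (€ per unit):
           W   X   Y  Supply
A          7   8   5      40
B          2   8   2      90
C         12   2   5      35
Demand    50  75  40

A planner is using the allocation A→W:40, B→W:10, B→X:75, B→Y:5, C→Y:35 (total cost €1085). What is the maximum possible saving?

Current plan cost = 40·7 + 10·2 + 75·8 + 5·2 + 35·5 = €1085.
Optimal plan:
  A->X: 40 × €8 = €320
  B->W: 50 × €2 = €100
  B->Y: 40 × €2 = €80
  C->X: 35 × €2 = €70
Optimal cost = €570.
Saving = 1085 − 570 = €515.

515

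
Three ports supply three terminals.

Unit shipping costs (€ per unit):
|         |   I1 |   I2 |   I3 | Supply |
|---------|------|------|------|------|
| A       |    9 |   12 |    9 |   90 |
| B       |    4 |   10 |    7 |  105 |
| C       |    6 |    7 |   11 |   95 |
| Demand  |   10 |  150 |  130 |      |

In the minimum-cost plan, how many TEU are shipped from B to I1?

10

Solving gives:
  A→I2: 55 TEU
  A→I3: 35 TEU
  B→I1: 10 TEU
  B→I3: 95 TEU
  C→I2: 95 TEU
Total cost = €2345.
So B→I1 carries 10 TEU.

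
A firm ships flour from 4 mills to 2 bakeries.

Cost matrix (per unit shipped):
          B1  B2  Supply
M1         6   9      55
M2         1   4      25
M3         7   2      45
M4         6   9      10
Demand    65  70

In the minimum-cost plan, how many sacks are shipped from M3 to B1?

0

Optimal shipments:
  M1->B1: 55 × 6 = 330
  M2->B1: 10 × 1 = 10
  M2->B2: 15 × 4 = 60
  M3->B2: 45 × 2 = 90
  M4->B2: 10 × 9 = 90
Total cost = 580.
The route M3→B1 is not used.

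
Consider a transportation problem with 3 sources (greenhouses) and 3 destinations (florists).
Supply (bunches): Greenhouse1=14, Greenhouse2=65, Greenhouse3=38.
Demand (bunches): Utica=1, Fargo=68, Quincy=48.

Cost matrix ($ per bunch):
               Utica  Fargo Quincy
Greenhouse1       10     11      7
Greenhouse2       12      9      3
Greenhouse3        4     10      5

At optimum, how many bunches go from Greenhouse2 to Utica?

Optimal shipments:
  Greenhouse1->Fargo: 14 × $11 = $154
  Greenhouse2->Fargo: 17 × $9 = $153
  Greenhouse2->Quincy: 48 × $3 = $144
  Greenhouse3->Utica: 1 × $4 = $4
  Greenhouse3->Fargo: 37 × $10 = $370
Total cost = $825.
The route Greenhouse2→Utica is not used.

0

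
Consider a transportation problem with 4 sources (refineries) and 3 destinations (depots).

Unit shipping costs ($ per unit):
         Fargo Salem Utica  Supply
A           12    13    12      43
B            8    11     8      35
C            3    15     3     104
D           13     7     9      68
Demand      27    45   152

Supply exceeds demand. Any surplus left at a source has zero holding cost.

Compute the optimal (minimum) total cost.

Optimal allocation:
  A–Fargo: 17 × $12 = $204
  B–Fargo: 10 × $8 = $80
  B–Utica: 25 × $8 = $200
  C–Utica: 104 × $3 = $312
  D–Salem: 45 × $7 = $315
  D–Utica: 23 × $9 = $207
Total = 204 + 80 + 200 + 312 + 315 + 207 = $1318.
(Supply check: A ships 17; B ships 35; C ships 104; D ships 68.)

1318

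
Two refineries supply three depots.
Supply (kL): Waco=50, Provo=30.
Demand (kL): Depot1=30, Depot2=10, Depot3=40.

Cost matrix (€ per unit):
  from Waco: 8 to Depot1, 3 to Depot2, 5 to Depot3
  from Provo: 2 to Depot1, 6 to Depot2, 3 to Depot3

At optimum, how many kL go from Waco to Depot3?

40

Solving gives:
  Waco→Depot2: 10 × €3 = €30
  Waco→Depot3: 40 × €5 = €200
  Provo→Depot1: 30 × €2 = €60
Total cost = €290.
So Waco→Depot3 carries 40 kL.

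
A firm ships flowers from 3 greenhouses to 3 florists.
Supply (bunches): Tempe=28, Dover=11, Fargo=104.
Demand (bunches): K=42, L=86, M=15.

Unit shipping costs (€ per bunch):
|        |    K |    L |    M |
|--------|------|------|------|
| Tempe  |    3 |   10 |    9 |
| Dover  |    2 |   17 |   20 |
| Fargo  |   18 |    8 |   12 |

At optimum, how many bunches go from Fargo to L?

The minimum-cost plan:
  Tempe to K: 28 bunches
  Dover to K: 11 bunches
  Fargo to K: 3 bunches
  Fargo to L: 86 bunches
  Fargo to M: 15 bunches
Total cost = €1028.
So Fargo→L carries 86 bunches.

86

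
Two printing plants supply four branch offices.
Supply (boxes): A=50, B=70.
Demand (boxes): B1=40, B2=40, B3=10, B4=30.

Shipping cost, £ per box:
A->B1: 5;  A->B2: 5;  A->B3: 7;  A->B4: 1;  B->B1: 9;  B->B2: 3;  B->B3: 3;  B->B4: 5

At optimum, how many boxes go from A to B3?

0

The minimum-cost plan:
  A–B1: 40 boxes
  A–B4: 10 boxes
  B–B2: 40 boxes
  B–B3: 10 boxes
  B–B4: 20 boxes
Total cost = £460.
The route A→B3 is not used.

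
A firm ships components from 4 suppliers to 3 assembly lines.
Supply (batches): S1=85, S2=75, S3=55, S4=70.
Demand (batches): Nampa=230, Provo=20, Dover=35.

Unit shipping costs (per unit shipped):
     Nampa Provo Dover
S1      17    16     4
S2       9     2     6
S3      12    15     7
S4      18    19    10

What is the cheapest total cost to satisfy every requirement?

Optimal allocation:
  S1→Nampa: 50 × 17 = 850
  S1→Dover: 35 × 4 = 140
  S2→Nampa: 55 × 9 = 495
  S2→Provo: 20 × 2 = 40
  S3→Nampa: 55 × 12 = 660
  S4→Nampa: 70 × 18 = 1260
Total = 850 + 140 + 495 + 40 + 660 + 1260 = 3445.

3445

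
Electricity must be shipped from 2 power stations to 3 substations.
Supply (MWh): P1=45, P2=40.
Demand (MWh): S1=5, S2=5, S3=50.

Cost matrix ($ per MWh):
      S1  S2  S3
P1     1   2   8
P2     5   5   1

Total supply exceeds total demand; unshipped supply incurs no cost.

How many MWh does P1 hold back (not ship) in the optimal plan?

25

An optimal plan:
  P1 to S1: 5 × $1 = $5
  P1 to S2: 5 × $2 = $10
  P1 to S3: 10 × $8 = $80
  P2 to S3: 40 × $1 = $40
Total cost = $135.
P1 ships 20 of its 45, leaving 25.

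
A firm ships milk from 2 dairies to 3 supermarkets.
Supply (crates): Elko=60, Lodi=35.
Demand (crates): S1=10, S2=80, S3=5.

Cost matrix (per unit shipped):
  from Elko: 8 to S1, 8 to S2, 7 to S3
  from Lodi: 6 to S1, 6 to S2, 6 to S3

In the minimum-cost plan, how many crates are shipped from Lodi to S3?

Optimal shipments:
  Elko->S1: 10 × 8 = 80
  Elko->S2: 45 × 8 = 360
  Elko->S3: 5 × 7 = 35
  Lodi->S2: 35 × 6 = 210
Total cost = 685.
The route Lodi→S3 is not used.

0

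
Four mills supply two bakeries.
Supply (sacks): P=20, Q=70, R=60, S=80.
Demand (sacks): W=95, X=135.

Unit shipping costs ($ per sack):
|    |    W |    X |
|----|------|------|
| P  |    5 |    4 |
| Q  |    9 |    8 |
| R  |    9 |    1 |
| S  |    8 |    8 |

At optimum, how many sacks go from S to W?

The minimum-cost plan:
  P to W: 15 × $5 = $75
  P to X: 5 × $4 = $20
  Q to X: 70 × $8 = $560
  R to X: 60 × $1 = $60
  S to W: 80 × $8 = $640
Total cost = $1355.
So S→W carries 80 sacks.

80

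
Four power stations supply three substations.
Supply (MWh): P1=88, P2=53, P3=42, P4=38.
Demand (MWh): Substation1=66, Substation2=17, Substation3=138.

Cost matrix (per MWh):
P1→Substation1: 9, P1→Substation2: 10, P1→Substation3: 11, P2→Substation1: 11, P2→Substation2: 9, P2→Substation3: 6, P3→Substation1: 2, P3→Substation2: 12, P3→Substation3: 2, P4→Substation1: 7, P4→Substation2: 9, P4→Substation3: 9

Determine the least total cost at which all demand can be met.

1563

A cheapest plan:
  P1 to Substation1: 28 × 9 = 252
  P1 to Substation2: 17 × 10 = 170
  P1 to Substation3: 43 × 11 = 473
  P2 to Substation3: 53 × 6 = 318
  P3 to Substation3: 42 × 2 = 84
  P4 to Substation1: 38 × 7 = 266
Total = 252 + 170 + 473 + 318 + 84 + 266 = 1563.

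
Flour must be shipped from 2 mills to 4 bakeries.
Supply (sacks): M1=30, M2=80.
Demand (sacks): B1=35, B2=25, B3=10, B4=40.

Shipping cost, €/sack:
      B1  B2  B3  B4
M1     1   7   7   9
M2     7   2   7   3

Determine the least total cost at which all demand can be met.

305

A cheapest plan:
  M1 to B1: 30 × €1 = €30
  M2 to B1: 5 × €7 = €35
  M2 to B2: 25 × €2 = €50
  M2 to B3: 10 × €7 = €70
  M2 to B4: 40 × €3 = €120
Total = 30 + 35 + 50 + 70 + 120 = €305.
(Supply check: M1 ships 30; M2 ships 80.)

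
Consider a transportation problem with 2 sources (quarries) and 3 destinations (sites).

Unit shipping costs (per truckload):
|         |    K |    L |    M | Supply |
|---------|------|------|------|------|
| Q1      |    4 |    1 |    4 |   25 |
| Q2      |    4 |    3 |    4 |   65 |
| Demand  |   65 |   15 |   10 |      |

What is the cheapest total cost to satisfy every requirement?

315

A cheapest plan:
  Q1→L: 15 × 1 = 15
  Q1→M: 10 × 4 = 40
  Q2→K: 65 × 4 = 260
Total = 15 + 40 + 260 = 315.
(Supply check: Q1 ships 25; Q2 ships 65.)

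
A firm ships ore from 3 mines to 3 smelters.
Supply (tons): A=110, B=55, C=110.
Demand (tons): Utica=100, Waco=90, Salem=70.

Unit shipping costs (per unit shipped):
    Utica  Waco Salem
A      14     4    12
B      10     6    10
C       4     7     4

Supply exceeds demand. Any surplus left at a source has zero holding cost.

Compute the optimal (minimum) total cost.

Optimal allocation:
  A->Waco: 90 × 4 = 360
  A->Salem: 5 × 12 = 60
  B->Utica: 55 × 10 = 550
  C->Utica: 45 × 4 = 180
  C->Salem: 65 × 4 = 260
Total = 360 + 60 + 550 + 180 + 260 = 1410.
(Supply check: A ships 95; B ships 55; C ships 110.)

1410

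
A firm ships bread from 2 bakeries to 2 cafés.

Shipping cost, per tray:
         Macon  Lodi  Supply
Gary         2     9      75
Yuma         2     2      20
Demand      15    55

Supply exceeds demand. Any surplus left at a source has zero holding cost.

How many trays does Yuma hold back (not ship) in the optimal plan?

0

Minimum-cost shipments:
  Gary to Macon: 15 trays
  Gary to Lodi: 35 trays
  Yuma to Lodi: 20 trays
Total cost = 385.
Yuma ships 20 of its 20, leaving 0.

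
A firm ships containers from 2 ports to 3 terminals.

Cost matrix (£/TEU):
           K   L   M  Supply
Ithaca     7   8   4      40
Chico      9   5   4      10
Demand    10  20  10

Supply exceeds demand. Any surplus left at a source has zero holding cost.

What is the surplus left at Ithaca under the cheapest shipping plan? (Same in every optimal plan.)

An optimal plan:
  Ithaca to K: 10 × £7 = £70
  Ithaca to L: 10 × £8 = £80
  Ithaca to M: 10 × £4 = £40
  Chico to L: 10 × £5 = £50
Total cost = £240.
Ithaca ships 30 of its 40, leaving 10.

10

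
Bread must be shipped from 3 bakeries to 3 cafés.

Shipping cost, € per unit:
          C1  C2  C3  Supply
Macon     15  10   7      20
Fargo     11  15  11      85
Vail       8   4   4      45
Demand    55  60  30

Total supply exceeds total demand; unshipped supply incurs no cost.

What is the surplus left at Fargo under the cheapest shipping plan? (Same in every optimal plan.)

5

Minimum-cost shipments:
  Macon to C2: 15 trays
  Macon to C3: 5 trays
  Fargo to C1: 55 trays
  Fargo to C3: 25 trays
  Vail to C2: 45 trays
Total cost = €1245.
Fargo ships 80 of its 85, leaving 5.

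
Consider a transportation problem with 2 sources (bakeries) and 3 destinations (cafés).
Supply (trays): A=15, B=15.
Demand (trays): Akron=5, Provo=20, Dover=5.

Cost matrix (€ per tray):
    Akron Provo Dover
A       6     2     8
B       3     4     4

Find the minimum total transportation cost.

A cheapest plan:
  A to Provo: 15 × €2 = €30
  B to Akron: 5 × €3 = €15
  B to Provo: 5 × €4 = €20
  B to Dover: 5 × €4 = €20
Total = 30 + 15 + 20 + 20 = €85.

85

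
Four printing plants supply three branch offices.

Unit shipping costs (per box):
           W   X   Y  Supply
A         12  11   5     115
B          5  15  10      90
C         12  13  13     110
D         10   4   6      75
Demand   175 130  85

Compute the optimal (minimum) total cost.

2850

A cheapest plan:
  A->X: 30 boxes
  A->Y: 85 boxes
  B->W: 90 boxes
  C->W: 85 boxes
  C->X: 25 boxes
  D->X: 75 boxes
Total cost = 2850.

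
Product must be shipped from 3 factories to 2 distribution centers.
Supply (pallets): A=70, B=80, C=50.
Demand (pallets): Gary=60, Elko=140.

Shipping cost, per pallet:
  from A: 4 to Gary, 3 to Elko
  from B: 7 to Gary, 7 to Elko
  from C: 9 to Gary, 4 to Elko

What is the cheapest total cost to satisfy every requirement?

970

Optimal allocation:
  A to Elko: 70 pallets
  B to Gary: 60 pallets
  B to Elko: 20 pallets
  C to Elko: 50 pallets
Total cost = 970.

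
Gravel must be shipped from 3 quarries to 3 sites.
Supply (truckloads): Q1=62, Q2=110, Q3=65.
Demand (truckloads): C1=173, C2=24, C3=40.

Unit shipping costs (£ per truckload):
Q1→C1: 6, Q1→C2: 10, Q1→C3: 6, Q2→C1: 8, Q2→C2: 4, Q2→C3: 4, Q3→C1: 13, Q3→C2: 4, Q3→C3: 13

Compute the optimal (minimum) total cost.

1721

Optimal allocation:
  Q1–C1: 62 truckloads
  Q2–C1: 70 truckloads
  Q2–C3: 40 truckloads
  Q3–C1: 41 truckloads
  Q3–C2: 24 truckloads
Total cost = £1721.
(Supply check: Q1 ships 62; Q2 ships 110; Q3 ships 65.)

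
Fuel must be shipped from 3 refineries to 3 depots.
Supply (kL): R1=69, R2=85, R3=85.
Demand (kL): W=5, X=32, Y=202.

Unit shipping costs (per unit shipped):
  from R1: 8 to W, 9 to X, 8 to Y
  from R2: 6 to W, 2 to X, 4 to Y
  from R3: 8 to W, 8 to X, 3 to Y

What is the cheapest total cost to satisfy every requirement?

A cheapest plan:
  R1→W: 5 × 8 = 40
  R1→Y: 64 × 8 = 512
  R2→X: 32 × 2 = 64
  R2→Y: 53 × 4 = 212
  R3→Y: 85 × 3 = 255
Total = 40 + 512 + 64 + 212 + 255 = 1083.

1083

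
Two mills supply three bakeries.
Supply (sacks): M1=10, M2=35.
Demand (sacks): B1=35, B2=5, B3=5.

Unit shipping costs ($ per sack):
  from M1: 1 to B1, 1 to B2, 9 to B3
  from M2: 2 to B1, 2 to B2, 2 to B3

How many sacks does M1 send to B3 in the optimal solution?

0

The minimum-cost plan:
  M1–B1: 5 sacks
  M1–B2: 5 sacks
  M2–B1: 30 sacks
  M2–B3: 5 sacks
Total cost = $80.
The route M1→B3 is not used.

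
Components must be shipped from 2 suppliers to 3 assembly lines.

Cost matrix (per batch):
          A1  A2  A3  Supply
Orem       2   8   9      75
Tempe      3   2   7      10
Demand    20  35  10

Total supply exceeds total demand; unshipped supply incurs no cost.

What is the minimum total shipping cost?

A cheapest plan:
  Orem to A1: 20 × 2 = 40
  Orem to A2: 25 × 8 = 200
  Orem to A3: 10 × 9 = 90
  Tempe to A2: 10 × 2 = 20
Total = 40 + 200 + 90 + 20 = 350.

350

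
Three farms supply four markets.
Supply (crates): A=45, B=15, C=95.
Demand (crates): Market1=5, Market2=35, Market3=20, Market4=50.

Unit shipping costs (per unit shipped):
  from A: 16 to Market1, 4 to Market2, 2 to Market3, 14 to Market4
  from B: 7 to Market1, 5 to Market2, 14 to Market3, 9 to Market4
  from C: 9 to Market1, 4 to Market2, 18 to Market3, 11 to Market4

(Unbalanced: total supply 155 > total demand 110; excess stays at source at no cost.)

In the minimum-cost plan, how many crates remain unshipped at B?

Minimum-cost shipments:
  A→Market2: 25 × 4 = 100
  A→Market3: 20 × 2 = 40
  B→Market1: 5 × 7 = 35
  B→Market4: 10 × 9 = 90
  C→Market2: 10 × 4 = 40
  C→Market4: 40 × 11 = 440
Total cost = 745.
B ships 15 of its 15, leaving 0.

0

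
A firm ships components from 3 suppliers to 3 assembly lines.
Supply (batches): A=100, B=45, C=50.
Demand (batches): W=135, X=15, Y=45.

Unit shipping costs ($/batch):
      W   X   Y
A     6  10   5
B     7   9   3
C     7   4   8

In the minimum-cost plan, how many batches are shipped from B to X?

0

Optimal shipments:
  A->W: 100 × $6 = $600
  B->Y: 45 × $3 = $135
  C->W: 35 × $7 = $245
  C->X: 15 × $4 = $60
Total cost = $1040.
The route B→X is not used.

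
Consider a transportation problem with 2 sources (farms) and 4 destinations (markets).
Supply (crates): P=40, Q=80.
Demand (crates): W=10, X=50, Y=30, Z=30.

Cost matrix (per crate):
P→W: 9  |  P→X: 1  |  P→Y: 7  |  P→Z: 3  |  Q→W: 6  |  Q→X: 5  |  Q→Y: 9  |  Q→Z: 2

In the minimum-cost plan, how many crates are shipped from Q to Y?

The minimum-cost plan:
  P to X: 40 × 1 = 40
  Q to W: 10 × 6 = 60
  Q to X: 10 × 5 = 50
  Q to Y: 30 × 9 = 270
  Q to Z: 30 × 2 = 60
Total cost = 480.
So Q→Y carries 30 crates.

30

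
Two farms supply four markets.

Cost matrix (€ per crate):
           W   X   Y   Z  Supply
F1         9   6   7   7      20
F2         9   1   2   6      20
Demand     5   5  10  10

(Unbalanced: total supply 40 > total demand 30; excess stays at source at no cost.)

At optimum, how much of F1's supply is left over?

An optimal plan:
  F1->W: 5 × €9 = €45
  F1->Z: 5 × €7 = €35
  F2->X: 5 × €1 = €5
  F2->Y: 10 × €2 = €20
  F2->Z: 5 × €6 = €30
Total cost = €135.
F1 ships 10 of its 20, leaving 10.

10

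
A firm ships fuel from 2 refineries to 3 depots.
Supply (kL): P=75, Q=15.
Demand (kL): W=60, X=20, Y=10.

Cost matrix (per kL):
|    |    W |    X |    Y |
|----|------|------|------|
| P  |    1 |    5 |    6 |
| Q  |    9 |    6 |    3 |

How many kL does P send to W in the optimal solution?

60

Solving gives:
  P->W: 60 × 1 = 60
  P->X: 15 × 5 = 75
  Q->X: 5 × 6 = 30
  Q->Y: 10 × 3 = 30
Total cost = 195.
So P→W carries 60 kL.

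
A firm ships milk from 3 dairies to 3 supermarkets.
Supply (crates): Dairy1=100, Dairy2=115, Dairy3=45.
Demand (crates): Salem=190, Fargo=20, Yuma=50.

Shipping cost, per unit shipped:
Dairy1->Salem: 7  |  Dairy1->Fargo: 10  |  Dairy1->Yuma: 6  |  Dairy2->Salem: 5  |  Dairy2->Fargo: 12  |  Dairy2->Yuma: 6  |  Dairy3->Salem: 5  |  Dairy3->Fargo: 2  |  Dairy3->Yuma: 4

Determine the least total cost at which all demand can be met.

1390

A cheapest plan:
  Dairy1–Salem: 50 × 7 = 350
  Dairy1–Yuma: 50 × 6 = 300
  Dairy2–Salem: 115 × 5 = 575
  Dairy3–Salem: 25 × 5 = 125
  Dairy3–Fargo: 20 × 2 = 40
Total = 350 + 300 + 575 + 125 + 40 = 1390.
(Supply check: Dairy1 ships 100; Dairy2 ships 115; Dairy3 ships 45.)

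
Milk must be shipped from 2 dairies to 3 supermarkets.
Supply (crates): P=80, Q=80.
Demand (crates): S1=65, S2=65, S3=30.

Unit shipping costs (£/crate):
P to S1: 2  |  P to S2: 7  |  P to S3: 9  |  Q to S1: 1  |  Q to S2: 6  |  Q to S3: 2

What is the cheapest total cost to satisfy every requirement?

Optimal allocation:
  P–S1: 65 × £2 = £130
  P–S2: 15 × £7 = £105
  Q–S2: 50 × £6 = £300
  Q–S3: 30 × £2 = £60
Total = 130 + 105 + 300 + 60 = £595.
(Supply check: P ships 80; Q ships 80.)

595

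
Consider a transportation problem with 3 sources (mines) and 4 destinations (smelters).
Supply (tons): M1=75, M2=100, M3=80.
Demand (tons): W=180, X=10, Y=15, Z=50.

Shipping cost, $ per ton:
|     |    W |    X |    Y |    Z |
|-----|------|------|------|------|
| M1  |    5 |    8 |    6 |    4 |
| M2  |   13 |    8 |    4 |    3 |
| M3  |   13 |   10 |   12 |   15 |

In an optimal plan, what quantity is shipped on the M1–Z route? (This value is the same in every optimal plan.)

0

The minimum-cost plan:
  M1->W: 75 × $5 = $375
  M2->W: 25 × $13 = $325
  M2->X: 10 × $8 = $80
  M2->Y: 15 × $4 = $60
  M2->Z: 50 × $3 = $150
  M3->W: 80 × $13 = $1040
Total cost = $2030.
The route M1→Z is not used.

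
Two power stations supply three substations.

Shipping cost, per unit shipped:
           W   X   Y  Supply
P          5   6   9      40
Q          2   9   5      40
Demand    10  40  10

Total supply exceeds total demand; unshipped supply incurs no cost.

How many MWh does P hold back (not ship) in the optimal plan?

0

Minimum-cost shipments:
  P to X: 40 MWh
  Q to W: 10 MWh
  Q to Y: 10 MWh
Total cost = 310.
P ships 40 of its 40, leaving 0.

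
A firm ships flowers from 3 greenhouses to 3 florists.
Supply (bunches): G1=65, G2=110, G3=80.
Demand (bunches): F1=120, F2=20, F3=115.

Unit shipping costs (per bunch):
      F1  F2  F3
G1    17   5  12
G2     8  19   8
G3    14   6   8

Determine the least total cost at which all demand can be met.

A cheapest plan:
  G1→F1: 10 bunches
  G1→F2: 20 bunches
  G1→F3: 35 bunches
  G2→F1: 110 bunches
  G3→F3: 80 bunches
Total cost = 2210.
(Supply check: G1 ships 65; G2 ships 110; G3 ships 80.)

2210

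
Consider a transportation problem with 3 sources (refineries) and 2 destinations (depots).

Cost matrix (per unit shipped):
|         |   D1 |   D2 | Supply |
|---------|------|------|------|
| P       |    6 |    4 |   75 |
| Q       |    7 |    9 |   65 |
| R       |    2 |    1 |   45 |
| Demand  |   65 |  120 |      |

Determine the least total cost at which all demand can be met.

800

A cheapest plan:
  P->D2: 75 × 4 = 300
  Q->D1: 65 × 7 = 455
  R->D2: 45 × 1 = 45
Total = 300 + 455 + 45 = 800.
(Supply check: P ships 75; Q ships 65; R ships 45.)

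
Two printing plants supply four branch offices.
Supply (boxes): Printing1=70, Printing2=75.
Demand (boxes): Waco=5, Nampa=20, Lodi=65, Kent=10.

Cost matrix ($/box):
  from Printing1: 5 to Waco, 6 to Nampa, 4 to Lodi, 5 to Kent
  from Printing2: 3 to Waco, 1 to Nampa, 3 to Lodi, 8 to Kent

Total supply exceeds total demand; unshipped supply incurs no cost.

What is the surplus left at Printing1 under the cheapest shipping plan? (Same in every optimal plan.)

Minimum-cost shipments:
  Printing1→Lodi: 15 × $4 = $60
  Printing1→Kent: 10 × $5 = $50
  Printing2→Waco: 5 × $3 = $15
  Printing2→Nampa: 20 × $1 = $20
  Printing2→Lodi: 50 × $3 = $150
Total cost = $295.
Printing1 ships 25 of its 70, leaving 45.

45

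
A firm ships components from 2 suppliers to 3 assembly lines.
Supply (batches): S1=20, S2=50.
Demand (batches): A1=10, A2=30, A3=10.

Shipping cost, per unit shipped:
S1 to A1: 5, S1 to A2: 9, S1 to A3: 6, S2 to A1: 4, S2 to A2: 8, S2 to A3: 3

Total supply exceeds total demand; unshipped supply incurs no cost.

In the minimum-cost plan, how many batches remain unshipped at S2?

0

An optimal plan:
  S2→A1: 10 × 4 = 40
  S2→A2: 30 × 8 = 240
  S2→A3: 10 × 3 = 30
Total cost = 310.
S2 ships 50 of its 50, leaving 0.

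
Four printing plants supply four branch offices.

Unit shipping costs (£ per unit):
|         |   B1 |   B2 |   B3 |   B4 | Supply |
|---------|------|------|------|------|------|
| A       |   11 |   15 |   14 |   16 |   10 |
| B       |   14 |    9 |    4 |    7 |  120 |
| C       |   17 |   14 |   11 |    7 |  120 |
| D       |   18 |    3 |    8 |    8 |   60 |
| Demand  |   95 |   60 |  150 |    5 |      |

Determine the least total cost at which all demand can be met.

One minimum-cost allocation:
  A–B1: 10 × £11 = £110
  B–B3: 120 × £4 = £480
  C–B1: 85 × £17 = £1445
  C–B3: 30 × £11 = £330
  C–B4: 5 × £7 = £35
  D–B2: 60 × £3 = £180
Total = 110 + 480 + 1445 + 330 + 35 + 180 = £2580.

2580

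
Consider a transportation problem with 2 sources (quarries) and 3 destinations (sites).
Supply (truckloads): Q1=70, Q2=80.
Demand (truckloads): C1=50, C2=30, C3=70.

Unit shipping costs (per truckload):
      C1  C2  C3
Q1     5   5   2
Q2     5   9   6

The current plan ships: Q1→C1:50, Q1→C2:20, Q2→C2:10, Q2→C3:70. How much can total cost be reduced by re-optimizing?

Current plan cost = 50·5 + 20·5 + 10·9 + 70·6 = 860.
Optimal plan:
  Q1→C2: 30 × 5 = 150
  Q1→C3: 40 × 2 = 80
  Q2→C1: 50 × 5 = 250
  Q2→C3: 30 × 6 = 180
Optimal cost = 660.
Saving = 860 − 660 = 200.

200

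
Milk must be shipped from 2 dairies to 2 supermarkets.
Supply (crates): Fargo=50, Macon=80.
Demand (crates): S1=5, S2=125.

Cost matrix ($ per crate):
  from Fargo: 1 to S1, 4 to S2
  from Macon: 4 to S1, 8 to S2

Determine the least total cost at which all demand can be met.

An optimal shipping plan:
  Fargo→S2: 50 × $4 = $200
  Macon→S1: 5 × $4 = $20
  Macon→S2: 75 × $8 = $600
Total = 200 + 20 + 600 = $820.
(Supply check: Fargo ships 50; Macon ships 80.)

820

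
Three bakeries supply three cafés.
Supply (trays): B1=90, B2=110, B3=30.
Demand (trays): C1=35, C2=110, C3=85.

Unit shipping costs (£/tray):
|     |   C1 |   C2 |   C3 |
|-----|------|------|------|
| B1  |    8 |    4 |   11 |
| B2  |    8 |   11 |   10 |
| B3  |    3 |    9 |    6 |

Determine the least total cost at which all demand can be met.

A cheapest plan:
  B1→C2: 90 × £4 = £360
  B2→C1: 5 × £8 = £40
  B2→C2: 20 × £11 = £220
  B2→C3: 85 × £10 = £850
  B3→C1: 30 × £3 = £90
Total = 360 + 40 + 220 + 850 + 90 = £1560.
(Supply check: B1 ships 90; B2 ships 110; B3 ships 30.)

1560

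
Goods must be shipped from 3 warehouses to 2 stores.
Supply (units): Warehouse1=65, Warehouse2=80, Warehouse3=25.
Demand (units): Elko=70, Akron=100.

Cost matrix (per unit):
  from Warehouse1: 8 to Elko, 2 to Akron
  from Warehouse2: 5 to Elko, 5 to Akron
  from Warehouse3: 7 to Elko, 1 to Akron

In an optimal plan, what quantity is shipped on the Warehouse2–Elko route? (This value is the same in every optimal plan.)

The minimum-cost plan:
  Warehouse1–Akron: 65 × 2 = 130
  Warehouse2–Elko: 70 × 5 = 350
  Warehouse2–Akron: 10 × 5 = 50
  Warehouse3–Akron: 25 × 1 = 25
Total cost = 555.
So Warehouse2→Elko carries 70 units.

70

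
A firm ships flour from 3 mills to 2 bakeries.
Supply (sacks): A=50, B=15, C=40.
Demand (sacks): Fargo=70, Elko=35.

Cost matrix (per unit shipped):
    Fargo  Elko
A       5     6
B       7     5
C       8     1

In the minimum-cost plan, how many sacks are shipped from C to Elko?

35

Optimal shipments:
  A–Fargo: 50 × 5 = 250
  B–Fargo: 15 × 7 = 105
  C–Fargo: 5 × 8 = 40
  C–Elko: 35 × 1 = 35
Total cost = 430.
So C→Elko carries 35 sacks.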